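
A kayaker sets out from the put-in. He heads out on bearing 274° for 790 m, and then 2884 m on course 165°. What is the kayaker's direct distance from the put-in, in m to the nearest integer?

2731 m

Leg 1 (274°, 790 m): east 790 sin 274° = -788.08, north 790 cos 274° = 55.11
Leg 2 (165°, 2884 m): east 2884 sin 165° = 746.43, north 2884 cos 165° = -2785.73
Net: -41.64 east, -2730.62 north. Distance = √((-41.64)² + (-2730.62)²) = 2730.940 m.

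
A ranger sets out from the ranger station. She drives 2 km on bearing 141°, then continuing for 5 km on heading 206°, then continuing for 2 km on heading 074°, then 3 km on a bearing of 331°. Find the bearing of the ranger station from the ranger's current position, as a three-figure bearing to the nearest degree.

009°

Leg 1 (141°, 2 km): east 2 sin 141° = 1.26, north 2 cos 141° = -1.55
Leg 2 (206°, 5 km): east 5 sin 206° = -2.19, north 5 cos 206° = -4.49
Leg 3 (074°, 2 km): east 2 sin 74° = 1.92, north 2 cos 74° = 0.55
Leg 4 (331°, 3 km): east 3 sin 331° = -1.45, north 3 cos 331° = 2.62
Net displacement: -0.47 east, -2.87 north. Direction back to start is (0.47, 2.87): bearing = atan2(0.47, 2.87) mod 360° = 9.20° ≈ 009°.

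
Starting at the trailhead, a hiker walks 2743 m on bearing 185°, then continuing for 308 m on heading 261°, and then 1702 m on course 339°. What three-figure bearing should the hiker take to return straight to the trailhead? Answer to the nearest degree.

Leg 1 (185°, 2743 m): east 2743 sin 185° = -239.07, north 2743 cos 185° = -2732.56
Leg 2 (261°, 308 m): east 308 sin 261° = -304.21, north 308 cos 261° = -48.18
Leg 3 (339°, 1702 m): east 1702 sin 339° = -609.94, north 1702 cos 339° = 1588.95
Net displacement: -1153.22 east, -1191.79 north. Direction back to start is (1153.22, 1191.79): bearing = atan2(1153.22, 1191.79) mod 360° = 44.06° ≈ 044°.

044°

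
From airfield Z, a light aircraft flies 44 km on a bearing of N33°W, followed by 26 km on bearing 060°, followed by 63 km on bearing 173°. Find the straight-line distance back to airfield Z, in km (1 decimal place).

14.1 km

Leg 1 (N33°W, 44 km): east 44 sin 327° = -23.96, north 44 cos 327° = 36.90
Leg 2 (060°, 26 km): east 26 sin 60° = 22.52, north 26 cos 60° = 13.00
Leg 3 (173°, 63 km): east 63 sin 173° = 7.68, north 63 cos 173° = -62.53
Net: 6.23 east, -12.63 north. Distance = √((6.23)² + (-12.63)²) = 14.082 km.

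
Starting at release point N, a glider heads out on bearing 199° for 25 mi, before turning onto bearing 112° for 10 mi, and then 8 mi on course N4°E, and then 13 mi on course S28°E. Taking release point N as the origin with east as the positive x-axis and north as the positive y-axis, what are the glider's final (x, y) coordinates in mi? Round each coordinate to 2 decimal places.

Leg 1 (199°, 25 mi): east 25 sin 199° = -8.14, north 25 cos 199° = -23.64
Leg 2 (112°, 10 mi): east 10 sin 112° = 9.27, north 10 cos 112° = -3.75
Leg 3 (N4°E, 8 mi): east 8 sin 4° = 0.56, north 8 cos 4° = 7.98
Leg 4 (S28°E, 13 mi): east 13 sin 152° = 6.10, north 13 cos 152° = -11.48
Summing: 7.79 mi east, -30.88 mi north → (7.79, -30.88).

(7.79, -30.88)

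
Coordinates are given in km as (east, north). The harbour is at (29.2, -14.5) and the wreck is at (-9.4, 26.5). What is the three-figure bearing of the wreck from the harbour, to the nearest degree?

317°

Δeast = -9.4 − 29.2 = -38.60; Δnorth = 26.5 − -14.5 = 41.00.
Bearing = atan2(Δeast, Δnorth) mod 360° = 316.73° ≈ 317°.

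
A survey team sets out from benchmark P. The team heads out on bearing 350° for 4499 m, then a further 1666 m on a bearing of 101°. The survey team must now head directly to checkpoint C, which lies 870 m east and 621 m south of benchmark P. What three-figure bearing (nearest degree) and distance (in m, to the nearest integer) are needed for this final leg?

180°, 4734 m

Leg 1 (350°, 4499 m): east 4499 sin 350° = -781.24, north 4499 cos 350° = 4430.65
Leg 2 (101°, 1666 m): east 1666 sin 101° = 1635.39, north 1666 cos 101° = -317.89
Current position: (854.15, 4112.76). Target: (870, -621). Remaining: Δeast = 15.85, Δnorth = -4733.76.
Bearing = atan2(15.85, -4733.76) mod 360° = 179.81°; distance = √((15.85)² + (-4733.76)²) = 4733.789 m.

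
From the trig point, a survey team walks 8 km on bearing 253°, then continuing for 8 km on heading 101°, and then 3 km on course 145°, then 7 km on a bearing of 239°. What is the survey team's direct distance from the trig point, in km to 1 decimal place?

10.7 km

Leg 1 (253°, 8 km): east 8 sin 253° = -7.65, north 8 cos 253° = -2.34
Leg 2 (101°, 8 km): east 8 sin 101° = 7.85, north 8 cos 101° = -1.53
Leg 3 (145°, 3 km): east 3 sin 145° = 1.72, north 3 cos 145° = -2.46
Leg 4 (239°, 7 km): east 7 sin 239° = -6.00, north 7 cos 239° = -3.61
Net: -4.08 east, -9.93 north. Distance = √((-4.08)² + (-9.93)²) = 10.733 km.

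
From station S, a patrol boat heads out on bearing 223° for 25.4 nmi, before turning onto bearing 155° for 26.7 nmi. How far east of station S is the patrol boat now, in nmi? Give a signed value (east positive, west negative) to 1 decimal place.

Leg 1 (223°, 25.4 nmi): east 25.4 sin 223° = -17.32, north 25.4 cos 223° = -18.58
Leg 2 (155°, 26.7 nmi): east 26.7 sin 155° = 11.28, north 26.7 cos 155° = -24.20
Net east component: -6.04 nmi.

-6.0 nmi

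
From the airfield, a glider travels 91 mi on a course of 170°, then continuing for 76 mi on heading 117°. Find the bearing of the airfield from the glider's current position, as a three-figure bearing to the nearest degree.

Leg 1 (170°, 91 mi): east 91 sin 170° = 15.80, north 91 cos 170° = -89.62
Leg 2 (117°, 76 mi): east 76 sin 117° = 67.72, north 76 cos 117° = -34.50
Net displacement: 83.52 east, -124.12 north. Direction back to start is (-83.52, 124.12): bearing = atan2(-83.52, 124.12) mod 360° = 326.06° ≈ 326°.

326°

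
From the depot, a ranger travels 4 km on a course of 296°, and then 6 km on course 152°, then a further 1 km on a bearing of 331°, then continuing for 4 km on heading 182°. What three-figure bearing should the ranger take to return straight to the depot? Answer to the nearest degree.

012°

Leg 1 (296°, 4 km): east 4 sin 296° = -3.60, north 4 cos 296° = 1.75
Leg 2 (152°, 6 km): east 6 sin 152° = 2.82, north 6 cos 152° = -5.30
Leg 3 (331°, 1 km): east 1 sin 331° = -0.48, north 1 cos 331° = 0.87
Leg 4 (182°, 4 km): east 4 sin 182° = -0.14, north 4 cos 182° = -4.00
Net displacement: -1.40 east, -6.67 north. Direction back to start is (1.40, 6.67): bearing = atan2(1.40, 6.67) mod 360° = 11.88° ≈ 012°.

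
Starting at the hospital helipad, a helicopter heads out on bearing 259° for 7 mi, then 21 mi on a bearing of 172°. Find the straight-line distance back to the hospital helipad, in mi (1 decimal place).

Leg 1 (259°, 7 mi): east 7 sin 259° = -6.87, north 7 cos 259° = -1.34
Leg 2 (172°, 21 mi): east 21 sin 172° = 2.92, north 21 cos 172° = -20.80
Net: -3.95 east, -22.13 north. Distance = √((-3.95)² + (-22.13)²) = 22.481 mi.

22.5 mi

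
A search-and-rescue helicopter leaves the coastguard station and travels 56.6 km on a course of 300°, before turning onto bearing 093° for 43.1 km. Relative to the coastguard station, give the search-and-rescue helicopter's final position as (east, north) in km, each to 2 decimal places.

Leg 1 (300°, 56.6 km): east 56.6 sin 300° = -49.02, north 56.6 cos 300° = 28.30
Leg 2 (093°, 43.1 km): east 43.1 sin 93° = 43.04, north 43.1 cos 93° = -2.26
Summing: -5.98 km east, 26.04 km north → (-5.98, 26.04).

(-5.98, 26.04)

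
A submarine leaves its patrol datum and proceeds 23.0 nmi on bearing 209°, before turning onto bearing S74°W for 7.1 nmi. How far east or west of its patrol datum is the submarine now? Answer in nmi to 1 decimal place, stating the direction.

Leg 1 (209°, 23.0 nmi): east 23.0 sin 209° = -11.15, north 23.0 cos 209° = -20.12
Leg 2 (S74°W, 7.1 nmi): east 7.1 sin 254° = -6.82, north 7.1 cos 254° = -1.96
Net east component: -17.98 nmi.

18.0 nmi west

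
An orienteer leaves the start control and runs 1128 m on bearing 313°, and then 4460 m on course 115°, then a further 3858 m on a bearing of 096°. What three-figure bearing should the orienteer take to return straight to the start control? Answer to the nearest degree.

Leg 1 (313°, 1128 m): east 1128 sin 313° = -824.97, north 1128 cos 313° = 769.29
Leg 2 (115°, 4460 m): east 4460 sin 115° = 4042.13, north 4460 cos 115° = -1884.88
Leg 3 (096°, 3858 m): east 3858 sin 96° = 3836.87, north 3858 cos 96° = -403.27
Net displacement: 7054.03 east, -1518.85 north. Direction back to start is (-7054.03, 1518.85): bearing = atan2(-7054.03, 1518.85) mod 360° = 282.15° ≈ 282°.

282°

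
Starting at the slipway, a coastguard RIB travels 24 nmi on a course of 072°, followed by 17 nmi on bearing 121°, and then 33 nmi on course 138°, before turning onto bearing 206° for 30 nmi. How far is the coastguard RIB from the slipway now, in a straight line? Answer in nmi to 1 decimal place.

Leg 1 (072°, 24 nmi): east 24 sin 72° = 22.83, north 24 cos 72° = 7.42
Leg 2 (121°, 17 nmi): east 17 sin 121° = 14.57, north 17 cos 121° = -8.76
Leg 3 (138°, 33 nmi): east 33 sin 138° = 22.08, north 33 cos 138° = -24.52
Leg 4 (206°, 30 nmi): east 30 sin 206° = -13.15, north 30 cos 206° = -26.96
Net: 46.33 east, -52.83 north. Distance = √((46.33)² + (-52.83)²) = 70.263 nmi.

70.3 nmi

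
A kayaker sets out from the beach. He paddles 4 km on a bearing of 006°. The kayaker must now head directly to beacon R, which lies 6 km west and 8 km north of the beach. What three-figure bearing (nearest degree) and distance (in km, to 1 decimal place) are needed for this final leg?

302°, 7.6 km

Leg 1 (006°, 4 km): east 4 sin 6° = 0.42, north 4 cos 6° = 3.98
Current position: (0.42, 3.98). Target: (-6, 8). Remaining: Δeast = -6.42, Δnorth = 4.02.
Bearing = atan2(-6.42, 4.02) mod 360° = 302.07°; distance = √((-6.42)² + (4.02)²) = 7.574 km.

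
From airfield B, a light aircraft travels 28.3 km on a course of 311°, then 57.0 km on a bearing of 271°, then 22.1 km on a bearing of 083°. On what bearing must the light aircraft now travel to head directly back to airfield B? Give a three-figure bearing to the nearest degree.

112°

Leg 1 (311°, 28.3 km): east 28.3 sin 311° = -21.36, north 28.3 cos 311° = 18.57
Leg 2 (271°, 57.0 km): east 57.0 sin 271° = -56.99, north 57.0 cos 271° = 0.99
Leg 3 (083°, 22.1 km): east 22.1 sin 83° = 21.94, north 22.1 cos 83° = 2.69
Net displacement: -56.41 east, 22.25 north. Direction back to start is (56.41, -22.25): bearing = atan2(56.41, -22.25) mod 360° = 111.53° ≈ 112°.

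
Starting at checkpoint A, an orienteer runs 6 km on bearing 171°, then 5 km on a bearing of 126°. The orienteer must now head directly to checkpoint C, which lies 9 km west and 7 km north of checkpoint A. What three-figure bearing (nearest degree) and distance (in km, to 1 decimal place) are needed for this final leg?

Leg 1 (171°, 6 km): east 6 sin 171° = 0.94, north 6 cos 171° = -5.93
Leg 2 (126°, 5 km): east 5 sin 126° = 4.05, north 5 cos 126° = -2.94
Current position: (4.98, -8.87). Target: (-9, 7). Remaining: Δeast = -13.98, Δnorth = 15.87.
Bearing = atan2(-13.98, 15.87) mod 360° = 318.61°; distance = √((-13.98)² + (15.87)²) = 21.148 km.

319°, 21.1 km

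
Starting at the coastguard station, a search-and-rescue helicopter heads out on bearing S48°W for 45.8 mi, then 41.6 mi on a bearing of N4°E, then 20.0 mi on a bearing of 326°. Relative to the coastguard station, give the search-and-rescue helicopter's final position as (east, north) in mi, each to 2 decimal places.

Leg 1 (S48°W, 45.8 mi): east 45.8 sin 228° = -34.04, north 45.8 cos 228° = -30.65
Leg 2 (N4°E, 41.6 mi): east 41.6 sin 4° = 2.90, north 41.6 cos 4° = 41.50
Leg 3 (326°, 20.0 mi): east 20.0 sin 326° = -11.18, north 20.0 cos 326° = 16.58
Summing: -42.32 mi east, 27.43 mi north → (-42.32, 27.43).

(-42.32, 27.43)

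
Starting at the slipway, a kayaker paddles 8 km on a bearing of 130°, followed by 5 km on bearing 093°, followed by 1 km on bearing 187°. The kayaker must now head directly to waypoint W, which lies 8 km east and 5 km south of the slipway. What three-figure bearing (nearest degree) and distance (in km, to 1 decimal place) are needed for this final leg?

Leg 1 (130°, 8 km): east 8 sin 130° = 6.13, north 8 cos 130° = -5.14
Leg 2 (093°, 5 km): east 5 sin 93° = 4.99, north 5 cos 93° = -0.26
Leg 3 (187°, 1 km): east 1 sin 187° = -0.12, north 1 cos 187° = -0.99
Current position: (11.00, -6.40). Target: (8, -5). Remaining: Δeast = -3.00, Δnorth = 1.40.
Bearing = atan2(-3.00, 1.40) mod 360° = 294.97°; distance = √((-3.00)² + (1.40)²) = 3.309 km.

295°, 3.3 km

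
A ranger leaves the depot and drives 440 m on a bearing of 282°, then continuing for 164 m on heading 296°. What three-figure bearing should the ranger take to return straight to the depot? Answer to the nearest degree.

106°

Leg 1 (282°, 440 m): east 440 sin 282° = -430.38, north 440 cos 282° = 91.48
Leg 2 (296°, 164 m): east 164 sin 296° = -147.40, north 164 cos 296° = 71.89
Net displacement: -577.79 east, 163.37 north. Direction back to start is (577.79, -163.37): bearing = atan2(577.79, -163.37) mod 360° = 105.79° ≈ 106°.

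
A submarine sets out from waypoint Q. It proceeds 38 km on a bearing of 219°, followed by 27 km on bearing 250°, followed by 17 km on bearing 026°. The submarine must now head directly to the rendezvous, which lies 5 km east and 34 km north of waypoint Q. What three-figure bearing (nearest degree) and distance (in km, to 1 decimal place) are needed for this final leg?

Leg 1 (219°, 38 km): east 38 sin 219° = -23.91, north 38 cos 219° = -29.53
Leg 2 (250°, 27 km): east 27 sin 250° = -25.37, north 27 cos 250° = -9.23
Leg 3 (026°, 17 km): east 17 sin 26° = 7.45, north 17 cos 26° = 15.28
Current position: (-41.83, -23.49). Target: (5, 34). Remaining: Δeast = 46.83, Δnorth = 57.49.
Bearing = atan2(46.83, 57.49) mod 360° = 39.17°; distance = √((46.83)² + (57.49)²) = 74.149 km.

039°, 74.1 km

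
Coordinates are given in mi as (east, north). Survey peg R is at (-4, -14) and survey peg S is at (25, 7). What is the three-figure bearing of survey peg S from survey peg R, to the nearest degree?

054°

Δeast = 25 − -4 = 29.00; Δnorth = 7 − -14 = 21.00.
Bearing = atan2(Δeast, Δnorth) mod 360° = 54.09° ≈ 054°.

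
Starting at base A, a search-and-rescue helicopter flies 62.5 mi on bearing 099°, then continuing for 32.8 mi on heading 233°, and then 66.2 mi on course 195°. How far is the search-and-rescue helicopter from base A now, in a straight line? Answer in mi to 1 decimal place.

Leg 1 (099°, 62.5 mi): east 62.5 sin 99° = 61.73, north 62.5 cos 99° = -9.78
Leg 2 (233°, 32.8 mi): east 32.8 sin 233° = -26.20, north 32.8 cos 233° = -19.74
Leg 3 (195°, 66.2 mi): east 66.2 sin 195° = -17.13, north 66.2 cos 195° = -63.94
Net: 18.40 east, -93.46 north. Distance = √((18.40)² + (-93.46)²) = 95.255 mi.

95.3 mi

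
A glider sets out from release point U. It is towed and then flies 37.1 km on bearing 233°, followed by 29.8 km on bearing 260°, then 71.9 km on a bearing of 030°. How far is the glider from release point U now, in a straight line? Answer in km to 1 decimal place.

41.7 km

Leg 1 (233°, 37.1 km): east 37.1 sin 233° = -29.63, north 37.1 cos 233° = -22.33
Leg 2 (260°, 29.8 km): east 29.8 sin 260° = -29.35, north 29.8 cos 260° = -5.17
Leg 3 (030°, 71.9 km): east 71.9 sin 30° = 35.95, north 71.9 cos 30° = 62.27
Net: -23.03 east, 34.77 north. Distance = √((-23.03)² + (34.77)²) = 41.699 km.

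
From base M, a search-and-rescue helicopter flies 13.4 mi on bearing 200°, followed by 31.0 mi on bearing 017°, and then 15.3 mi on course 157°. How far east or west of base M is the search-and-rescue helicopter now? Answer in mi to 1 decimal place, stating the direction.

Leg 1 (200°, 13.4 mi): east 13.4 sin 200° = -4.58, north 13.4 cos 200° = -12.59
Leg 2 (017°, 31.0 mi): east 31.0 sin 17° = 9.06, north 31.0 cos 17° = 29.65
Leg 3 (157°, 15.3 mi): east 15.3 sin 157° = 5.98, north 15.3 cos 157° = -14.08
Net east component: 10.46 mi.

10.5 mi east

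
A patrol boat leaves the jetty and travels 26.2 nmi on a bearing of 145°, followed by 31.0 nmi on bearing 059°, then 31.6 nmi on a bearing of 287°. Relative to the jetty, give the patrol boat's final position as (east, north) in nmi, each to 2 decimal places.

Leg 1 (145°, 26.2 nmi): east 26.2 sin 145° = 15.03, north 26.2 cos 145° = -21.46
Leg 2 (059°, 31.0 nmi): east 31.0 sin 59° = 26.57, north 31.0 cos 59° = 15.97
Leg 3 (287°, 31.6 nmi): east 31.6 sin 287° = -30.22, north 31.6 cos 287° = 9.24
Summing: 11.38 nmi east, 3.74 nmi north → (11.38, 3.74).

(11.38, 3.74)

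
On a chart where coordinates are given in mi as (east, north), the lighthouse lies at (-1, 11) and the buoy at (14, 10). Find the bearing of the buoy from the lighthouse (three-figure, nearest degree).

094°

Δeast = 14 − -1 = 15.00; Δnorth = 10 − 11 = -1.00.
Bearing = atan2(Δeast, Δnorth) mod 360° = 93.81° ≈ 094°.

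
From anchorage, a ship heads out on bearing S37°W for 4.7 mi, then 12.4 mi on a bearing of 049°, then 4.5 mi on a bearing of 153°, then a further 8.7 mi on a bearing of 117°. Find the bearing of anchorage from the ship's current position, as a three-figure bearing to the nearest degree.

Leg 1 (S37°W, 4.7 mi): east 4.7 sin 217° = -2.83, north 4.7 cos 217° = -3.75
Leg 2 (049°, 12.4 mi): east 12.4 sin 49° = 9.36, north 12.4 cos 49° = 8.14
Leg 3 (153°, 4.5 mi): east 4.5 sin 153° = 2.04, north 4.5 cos 153° = -4.01
Leg 4 (117°, 8.7 mi): east 8.7 sin 117° = 7.75, north 8.7 cos 117° = -3.95
Net displacement: 16.32 east, -3.58 north. Direction back to start is (-16.32, 3.58): bearing = atan2(-16.32, 3.58) mod 360° = 282.36° ≈ 282°.

282°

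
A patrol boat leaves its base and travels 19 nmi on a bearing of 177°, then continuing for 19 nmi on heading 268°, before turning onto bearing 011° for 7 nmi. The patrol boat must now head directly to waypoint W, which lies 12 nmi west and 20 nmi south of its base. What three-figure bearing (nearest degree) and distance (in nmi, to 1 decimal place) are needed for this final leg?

Leg 1 (177°, 19 nmi): east 19 sin 177° = 0.99, north 19 cos 177° = -18.97
Leg 2 (268°, 19 nmi): east 19 sin 268° = -18.99, north 19 cos 268° = -0.66
Leg 3 (011°, 7 nmi): east 7 sin 11° = 1.34, north 7 cos 11° = 6.87
Current position: (-16.66, -12.77). Target: (-12, -20). Remaining: Δeast = 4.66, Δnorth = -7.23.
Bearing = atan2(4.66, -7.23) mod 360° = 147.22°; distance = √((4.66)² + (-7.23)²) = 8.604 nmi.

147°, 8.6 nmi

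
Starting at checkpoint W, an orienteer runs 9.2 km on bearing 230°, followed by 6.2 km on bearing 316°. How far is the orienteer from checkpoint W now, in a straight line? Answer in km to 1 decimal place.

11.4 km

Leg 1 (230°, 9.2 km): east 9.2 sin 230° = -7.05, north 9.2 cos 230° = -5.91
Leg 2 (316°, 6.2 km): east 6.2 sin 316° = -4.31, north 6.2 cos 316° = 4.46
Net: -11.35 east, -1.45 north. Distance = √((-11.35)² + (-1.45)²) = 11.447 km.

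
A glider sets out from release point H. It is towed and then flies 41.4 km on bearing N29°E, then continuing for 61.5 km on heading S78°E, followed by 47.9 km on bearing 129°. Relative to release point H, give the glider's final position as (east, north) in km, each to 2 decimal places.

Leg 1 (N29°E, 41.4 km): east 41.4 sin 29° = 20.07, north 41.4 cos 29° = 36.21
Leg 2 (S78°E, 61.5 km): east 61.5 sin 102° = 60.16, north 61.5 cos 102° = -12.79
Leg 3 (129°, 47.9 km): east 47.9 sin 129° = 37.23, north 47.9 cos 129° = -30.14
Summing: 117.45 km east, -6.72 km north → (117.45, -6.72).

(117.45, -6.72)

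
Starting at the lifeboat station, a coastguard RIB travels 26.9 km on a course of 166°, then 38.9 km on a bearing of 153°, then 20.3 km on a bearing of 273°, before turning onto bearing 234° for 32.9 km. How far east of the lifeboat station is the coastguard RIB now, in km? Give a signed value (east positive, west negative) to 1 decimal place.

-22.7 km

Leg 1 (166°, 26.9 km): east 26.9 sin 166° = 6.51, north 26.9 cos 166° = -26.10
Leg 2 (153°, 38.9 km): east 38.9 sin 153° = 17.66, north 38.9 cos 153° = -34.66
Leg 3 (273°, 20.3 km): east 20.3 sin 273° = -20.27, north 20.3 cos 273° = 1.06
Leg 4 (234°, 32.9 km): east 32.9 sin 234° = -26.62, north 32.9 cos 234° = -19.34
Net east component: -22.72 km.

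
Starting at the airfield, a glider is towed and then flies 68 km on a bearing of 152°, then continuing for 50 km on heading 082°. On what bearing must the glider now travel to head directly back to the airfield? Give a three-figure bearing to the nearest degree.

303°

Leg 1 (152°, 68 km): east 68 sin 152° = 31.92, north 68 cos 152° = -60.04
Leg 2 (082°, 50 km): east 50 sin 82° = 49.51, north 50 cos 82° = 6.96
Net displacement: 81.44 east, -53.08 north. Direction back to start is (-81.44, 53.08): bearing = atan2(-81.44, 53.08) mod 360° = 303.10° ≈ 303°.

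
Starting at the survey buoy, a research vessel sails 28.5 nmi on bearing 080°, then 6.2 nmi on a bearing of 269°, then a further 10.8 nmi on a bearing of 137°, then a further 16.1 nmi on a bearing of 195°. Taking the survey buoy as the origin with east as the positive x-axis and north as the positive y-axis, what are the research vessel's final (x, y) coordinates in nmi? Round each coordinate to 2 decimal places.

Leg 1 (080°, 28.5 nmi): east 28.5 sin 80° = 28.07, north 28.5 cos 80° = 4.95
Leg 2 (269°, 6.2 nmi): east 6.2 sin 269° = -6.20, north 6.2 cos 269° = -0.11
Leg 3 (137°, 10.8 nmi): east 10.8 sin 137° = 7.37, north 10.8 cos 137° = -7.90
Leg 4 (195°, 16.1 nmi): east 16.1 sin 195° = -4.17, north 16.1 cos 195° = -15.55
Summing: 25.07 nmi east, -18.61 nmi north → (25.07, -18.61).

(25.07, -18.61)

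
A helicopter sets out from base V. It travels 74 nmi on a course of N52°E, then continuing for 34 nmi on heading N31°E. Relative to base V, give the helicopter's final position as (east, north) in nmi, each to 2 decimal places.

Leg 1 (N52°E, 74 nmi): east 74 sin 52° = 58.31, north 74 cos 52° = 45.56
Leg 2 (N31°E, 34 nmi): east 34 sin 31° = 17.51, north 34 cos 31° = 29.14
Summing: 75.82 nmi east, 74.70 nmi north → (75.82, 74.70).

(75.82, 74.70)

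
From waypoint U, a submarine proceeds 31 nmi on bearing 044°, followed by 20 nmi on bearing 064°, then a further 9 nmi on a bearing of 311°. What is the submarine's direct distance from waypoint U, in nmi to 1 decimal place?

Leg 1 (044°, 31 nmi): east 31 sin 44° = 21.53, north 31 cos 44° = 22.30
Leg 2 (064°, 20 nmi): east 20 sin 64° = 17.98, north 20 cos 64° = 8.77
Leg 3 (311°, 9 nmi): east 9 sin 311° = -6.79, north 9 cos 311° = 5.90
Net: 32.72 east, 36.97 north. Distance = √((32.72)² + (36.97)²) = 49.370 nmi.

49.4 nmi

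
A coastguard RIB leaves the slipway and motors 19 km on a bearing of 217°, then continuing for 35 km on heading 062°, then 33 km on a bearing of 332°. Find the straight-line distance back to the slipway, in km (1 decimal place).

30.7 km

Leg 1 (217°, 19 km): east 19 sin 217° = -11.43, north 19 cos 217° = -15.17
Leg 2 (062°, 35 km): east 35 sin 62° = 30.90, north 35 cos 62° = 16.43
Leg 3 (332°, 33 km): east 33 sin 332° = -15.49, north 33 cos 332° = 29.14
Net: 3.98 east, 30.39 north. Distance = √((3.98)² + (30.39)²) = 30.654 km.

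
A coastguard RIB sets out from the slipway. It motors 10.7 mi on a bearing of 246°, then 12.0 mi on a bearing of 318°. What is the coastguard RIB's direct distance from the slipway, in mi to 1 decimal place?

18.4 mi

Leg 1 (246°, 10.7 mi): east 10.7 sin 246° = -9.77, north 10.7 cos 246° = -4.35
Leg 2 (318°, 12.0 mi): east 12.0 sin 318° = -8.03, north 12.0 cos 318° = 8.92
Net: -17.80 east, 4.57 north. Distance = √((-17.80)² + (4.57)²) = 18.381 mi.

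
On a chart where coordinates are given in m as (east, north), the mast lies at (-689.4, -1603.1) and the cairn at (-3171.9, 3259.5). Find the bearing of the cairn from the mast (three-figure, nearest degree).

333°

Δeast = -3171.9 − -689.4 = -2482.50; Δnorth = 3259.5 − -1603.1 = 4862.60.
Bearing = atan2(Δeast, Δnorth) mod 360° = 332.95° ≈ 333°.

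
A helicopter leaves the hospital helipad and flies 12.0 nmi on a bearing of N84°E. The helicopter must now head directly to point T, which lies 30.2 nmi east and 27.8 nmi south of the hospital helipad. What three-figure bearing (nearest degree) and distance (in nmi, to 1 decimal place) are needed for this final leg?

Leg 1 (N84°E, 12.0 nmi): east 12.0 sin 84° = 11.93, north 12.0 cos 84° = 1.25
Current position: (11.93, 1.25). Target: (30.2, -27.8). Remaining: Δeast = 18.27, Δnorth = -29.05.
Bearing = atan2(18.27, -29.05) mod 360° = 147.84°; distance = √((18.27)² + (-29.05)²) = 34.319 nmi.

148°, 34.3 nmi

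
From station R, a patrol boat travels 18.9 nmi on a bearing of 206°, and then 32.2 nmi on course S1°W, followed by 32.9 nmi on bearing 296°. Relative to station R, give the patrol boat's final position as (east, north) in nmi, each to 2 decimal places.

(-38.42, -34.76)

Leg 1 (206°, 18.9 nmi): east 18.9 sin 206° = -8.29, north 18.9 cos 206° = -16.99
Leg 2 (S1°W, 32.2 nmi): east 32.2 sin 181° = -0.56, north 32.2 cos 181° = -32.20
Leg 3 (296°, 32.9 nmi): east 32.9 sin 296° = -29.57, north 32.9 cos 296° = 14.42
Summing: -38.42 nmi east, -34.76 nmi north → (-38.42, -34.76).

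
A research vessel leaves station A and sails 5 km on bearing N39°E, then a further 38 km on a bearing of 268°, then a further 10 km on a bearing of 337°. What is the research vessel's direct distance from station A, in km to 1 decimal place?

40.5 km

Leg 1 (N39°E, 5 km): east 5 sin 39° = 3.15, north 5 cos 39° = 3.89
Leg 2 (268°, 38 km): east 38 sin 268° = -37.98, north 38 cos 268° = -1.33
Leg 3 (337°, 10 km): east 10 sin 337° = -3.91, north 10 cos 337° = 9.21
Net: -38.74 east, 11.76 north. Distance = √((-38.74)² + (11.76)²) = 40.485 km.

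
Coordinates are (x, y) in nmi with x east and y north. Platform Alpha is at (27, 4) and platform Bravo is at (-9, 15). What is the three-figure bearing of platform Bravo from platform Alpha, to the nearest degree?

287°

Δeast = -9 − 27 = -36.00; Δnorth = 15 − 4 = 11.00.
Bearing = atan2(Δeast, Δnorth) mod 360° = 286.99° ≈ 287°.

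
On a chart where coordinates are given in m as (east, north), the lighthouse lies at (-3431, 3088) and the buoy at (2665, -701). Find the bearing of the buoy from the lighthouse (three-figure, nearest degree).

122°

Δeast = 2665 − -3431 = 6096.00; Δnorth = -701 − 3088 = -3789.00.
Bearing = atan2(Δeast, Δnorth) mod 360° = 121.86° ≈ 122°.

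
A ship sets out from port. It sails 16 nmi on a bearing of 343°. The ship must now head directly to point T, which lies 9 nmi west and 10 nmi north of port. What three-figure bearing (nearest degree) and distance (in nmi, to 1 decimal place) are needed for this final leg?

219°, 6.8 nmi

Leg 1 (343°, 16 nmi): east 16 sin 343° = -4.68, north 16 cos 343° = 15.30
Current position: (-4.68, 15.30). Target: (-9, 10). Remaining: Δeast = -4.32, Δnorth = -5.30.
Bearing = atan2(-4.32, -5.30) mod 360° = 219.19°; distance = √((-4.32)² + (-5.30)²) = 6.840 nmi.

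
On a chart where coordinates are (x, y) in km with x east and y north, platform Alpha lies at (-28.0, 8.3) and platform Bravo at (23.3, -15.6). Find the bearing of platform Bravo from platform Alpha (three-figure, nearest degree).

Δeast = 23.3 − -28.0 = 51.30; Δnorth = -15.6 − 8.3 = -23.90.
Bearing = atan2(Δeast, Δnorth) mod 360° = 114.98° ≈ 115°.

115°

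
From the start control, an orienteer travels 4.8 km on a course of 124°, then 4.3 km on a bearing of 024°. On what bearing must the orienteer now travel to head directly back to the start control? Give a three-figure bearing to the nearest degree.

258°

Leg 1 (124°, 4.8 km): east 4.8 sin 124° = 3.98, north 4.8 cos 124° = -2.68
Leg 2 (024°, 4.3 km): east 4.3 sin 24° = 1.75, north 4.3 cos 24° = 3.93
Net displacement: 5.73 east, 1.24 north. Direction back to start is (-5.73, -1.24): bearing = atan2(-5.73, -1.24) mod 360° = 257.75° ≈ 258°.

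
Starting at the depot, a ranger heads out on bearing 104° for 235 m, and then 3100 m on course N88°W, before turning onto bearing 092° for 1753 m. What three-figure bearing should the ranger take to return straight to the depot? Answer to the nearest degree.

089°

Leg 1 (104°, 235 m): east 235 sin 104° = 228.02, north 235 cos 104° = -56.85
Leg 2 (N88°W, 3100 m): east 3100 sin 272° = -3098.11, north 3100 cos 272° = 108.19
Leg 3 (092°, 1753 m): east 1753 sin 92° = 1751.93, north 1753 cos 92° = -61.18
Net displacement: -1118.16 east, -9.84 north. Direction back to start is (1118.16, 9.84): bearing = atan2(1118.16, 9.84) mod 360° = 89.50° ≈ 089°.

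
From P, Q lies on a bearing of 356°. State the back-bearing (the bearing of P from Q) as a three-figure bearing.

176°

Back-bearing = 356° − 180° = 176°.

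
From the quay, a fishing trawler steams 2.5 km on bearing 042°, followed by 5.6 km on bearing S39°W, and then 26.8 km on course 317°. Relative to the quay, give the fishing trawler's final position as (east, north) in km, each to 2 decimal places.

Leg 1 (042°, 2.5 km): east 2.5 sin 42° = 1.67, north 2.5 cos 42° = 1.86
Leg 2 (S39°W, 5.6 km): east 5.6 sin 219° = -3.52, north 5.6 cos 219° = -4.35
Leg 3 (317°, 26.8 km): east 26.8 sin 317° = -18.28, north 26.8 cos 317° = 19.60
Summing: -20.13 km east, 17.11 km north → (-20.13, 17.11).

(-20.13, 17.11)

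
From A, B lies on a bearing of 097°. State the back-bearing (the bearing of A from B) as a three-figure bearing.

Back-bearing = 097° + 180° = 277°.

277°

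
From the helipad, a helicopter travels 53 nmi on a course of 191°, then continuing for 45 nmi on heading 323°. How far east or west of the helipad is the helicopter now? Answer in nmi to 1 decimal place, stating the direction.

37.2 nmi west

Leg 1 (191°, 53 nmi): east 53 sin 191° = -10.11, north 53 cos 191° = -52.03
Leg 2 (323°, 45 nmi): east 45 sin 323° = -27.08, north 45 cos 323° = 35.94
Net east component: -37.19 nmi.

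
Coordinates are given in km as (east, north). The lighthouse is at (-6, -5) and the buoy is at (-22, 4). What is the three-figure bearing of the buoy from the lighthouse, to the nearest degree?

299°

Δeast = -22 − -6 = -16.00; Δnorth = 4 − -5 = 9.00.
Bearing = atan2(Δeast, Δnorth) mod 360° = 299.36° ≈ 299°.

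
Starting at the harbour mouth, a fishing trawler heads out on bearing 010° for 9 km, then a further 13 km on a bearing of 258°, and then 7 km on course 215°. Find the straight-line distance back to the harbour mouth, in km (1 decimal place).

15.2 km

Leg 1 (010°, 9 km): east 9 sin 10° = 1.56, north 9 cos 10° = 8.86
Leg 2 (258°, 13 km): east 13 sin 258° = -12.72, north 13 cos 258° = -2.70
Leg 3 (215°, 7 km): east 7 sin 215° = -4.02, north 7 cos 215° = -5.73
Net: -15.17 east, 0.43 north. Distance = √((-15.17)² + (0.43)²) = 15.174 km.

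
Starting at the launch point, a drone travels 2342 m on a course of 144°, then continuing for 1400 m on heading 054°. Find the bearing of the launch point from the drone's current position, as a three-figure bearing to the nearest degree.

Leg 1 (144°, 2342 m): east 2342 sin 144° = 1376.59, north 2342 cos 144° = -1894.72
Leg 2 (054°, 1400 m): east 1400 sin 54° = 1132.62, north 1400 cos 54° = 822.90
Net displacement: 2509.22 east, -1071.82 north. Direction back to start is (-2509.22, 1071.82): bearing = atan2(-2509.22, 1071.82) mod 360° = 293.13° ≈ 293°.

293°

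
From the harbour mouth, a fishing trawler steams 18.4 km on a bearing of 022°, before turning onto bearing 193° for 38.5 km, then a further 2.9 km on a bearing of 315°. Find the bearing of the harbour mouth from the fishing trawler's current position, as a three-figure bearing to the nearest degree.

Leg 1 (022°, 18.4 km): east 18.4 sin 22° = 6.89, north 18.4 cos 22° = 17.06
Leg 2 (193°, 38.5 km): east 38.5 sin 193° = -8.66, north 38.5 cos 193° = -37.51
Leg 3 (315°, 2.9 km): east 2.9 sin 315° = -2.05, north 2.9 cos 315° = 2.05
Net displacement: -3.82 east, -18.40 north. Direction back to start is (3.82, 18.40): bearing = atan2(3.82, 18.40) mod 360° = 11.72° ≈ 012°.

012°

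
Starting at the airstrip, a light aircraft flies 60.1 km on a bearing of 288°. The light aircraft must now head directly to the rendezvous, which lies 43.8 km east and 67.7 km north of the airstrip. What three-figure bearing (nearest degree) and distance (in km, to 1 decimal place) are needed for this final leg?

064°, 112.3 km

Leg 1 (288°, 60.1 km): east 60.1 sin 288° = -57.16, north 60.1 cos 288° = 18.57
Current position: (-57.16, 18.57). Target: (43.8, 67.7). Remaining: Δeast = 100.96, Δnorth = 49.13.
Bearing = atan2(100.96, 49.13) mod 360° = 64.05°; distance = √((100.96)² + (49.13)²) = 112.277 km.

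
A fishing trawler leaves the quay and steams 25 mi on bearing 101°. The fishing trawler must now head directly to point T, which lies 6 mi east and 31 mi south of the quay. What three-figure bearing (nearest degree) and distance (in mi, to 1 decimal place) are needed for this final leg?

Leg 1 (101°, 25 mi): east 25 sin 101° = 24.54, north 25 cos 101° = -4.77
Current position: (24.54, -4.77). Target: (6, -31). Remaining: Δeast = -18.54, Δnorth = -26.23.
Bearing = atan2(-18.54, -26.23) mod 360° = 215.25°; distance = √((-18.54)² + (-26.23)²) = 32.121 mi.

215°, 32.1 mi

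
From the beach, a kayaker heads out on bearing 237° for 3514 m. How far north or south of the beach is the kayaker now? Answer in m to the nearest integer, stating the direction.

1914 m south

Leg 1 (237°, 3514 m): east 3514 sin 237° = -2947.09, north 3514 cos 237° = -1913.86
Net north component: -1913.86 m.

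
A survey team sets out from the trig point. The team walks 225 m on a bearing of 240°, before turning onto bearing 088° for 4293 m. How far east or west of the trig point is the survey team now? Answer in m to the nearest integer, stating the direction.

Leg 1 (240°, 225 m): east 225 sin 240° = -194.86, north 225 cos 240° = -112.50
Leg 2 (088°, 4293 m): east 4293 sin 88° = 4290.38, north 4293 cos 88° = 149.82
Net east component: 4095.53 m.

4096 m east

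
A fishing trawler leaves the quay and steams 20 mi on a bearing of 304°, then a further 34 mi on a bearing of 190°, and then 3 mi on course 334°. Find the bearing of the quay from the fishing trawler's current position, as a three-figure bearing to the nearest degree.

Leg 1 (304°, 20 mi): east 20 sin 304° = -16.58, north 20 cos 304° = 11.18
Leg 2 (190°, 34 mi): east 34 sin 190° = -5.90, north 34 cos 190° = -33.48
Leg 3 (334°, 3 mi): east 3 sin 334° = -1.32, north 3 cos 334° = 2.70
Net displacement: -23.80 east, -19.60 north. Direction back to start is (23.80, 19.60): bearing = atan2(23.80, 19.60) mod 360° = 50.52° ≈ 051°.

051°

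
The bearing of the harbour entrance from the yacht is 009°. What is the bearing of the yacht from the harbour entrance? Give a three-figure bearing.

189°

Back-bearing = 009° + 180° = 189°.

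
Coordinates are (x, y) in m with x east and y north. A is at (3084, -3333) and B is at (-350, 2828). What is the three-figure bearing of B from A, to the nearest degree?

Δeast = -350 − 3084 = -3434.00; Δnorth = 2828 − -3333 = 6161.00.
Bearing = atan2(Δeast, Δnorth) mod 360° = 330.87° ≈ 331°.

331°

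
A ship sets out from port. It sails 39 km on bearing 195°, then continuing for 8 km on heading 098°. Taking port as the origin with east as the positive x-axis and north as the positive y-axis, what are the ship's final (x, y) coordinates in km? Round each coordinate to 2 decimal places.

(-2.17, -38.78)

Leg 1 (195°, 39 km): east 39 sin 195° = -10.09, north 39 cos 195° = -37.67
Leg 2 (098°, 8 km): east 8 sin 98° = 7.92, north 8 cos 98° = -1.11
Summing: -2.17 km east, -38.78 km north → (-2.17, -38.78).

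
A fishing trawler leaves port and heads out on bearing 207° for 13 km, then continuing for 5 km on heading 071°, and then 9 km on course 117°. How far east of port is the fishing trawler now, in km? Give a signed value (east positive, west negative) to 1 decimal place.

6.8 km

Leg 1 (207°, 13 km): east 13 sin 207° = -5.90, north 13 cos 207° = -11.58
Leg 2 (071°, 5 km): east 5 sin 71° = 4.73, north 5 cos 71° = 1.63
Leg 3 (117°, 9 km): east 9 sin 117° = 8.02, north 9 cos 117° = -4.09
Net east component: 6.84 km.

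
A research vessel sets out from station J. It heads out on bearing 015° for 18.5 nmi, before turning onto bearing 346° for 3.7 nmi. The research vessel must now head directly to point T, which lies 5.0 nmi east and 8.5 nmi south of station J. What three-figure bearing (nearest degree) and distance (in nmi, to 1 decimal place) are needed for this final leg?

178°, 30.0 nmi

Leg 1 (015°, 18.5 nmi): east 18.5 sin 15° = 4.79, north 18.5 cos 15° = 17.87
Leg 2 (346°, 3.7 nmi): east 3.7 sin 346° = -0.90, north 3.7 cos 346° = 3.59
Current position: (3.89, 21.46). Target: (5.0, -8.5). Remaining: Δeast = 1.11, Δnorth = -29.96.
Bearing = atan2(1.11, -29.96) mod 360° = 177.88°; distance = √((1.11)² + (-29.96)²) = 29.980 nmi.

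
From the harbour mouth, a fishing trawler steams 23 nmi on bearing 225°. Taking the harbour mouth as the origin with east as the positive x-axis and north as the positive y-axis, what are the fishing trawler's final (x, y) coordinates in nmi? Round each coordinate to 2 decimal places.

(-16.26, -16.26)

Leg 1 (225°, 23 nmi): east 23 sin 225° = -16.26, north 23 cos 225° = -16.26
Summing: -16.26 nmi east, -16.26 nmi north → (-16.26, -16.26).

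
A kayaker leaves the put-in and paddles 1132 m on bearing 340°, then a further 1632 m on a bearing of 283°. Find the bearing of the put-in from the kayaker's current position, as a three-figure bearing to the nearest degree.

Leg 1 (340°, 1132 m): east 1132 sin 340° = -387.17, north 1132 cos 340° = 1063.73
Leg 2 (283°, 1632 m): east 1632 sin 283° = -1590.17, north 1632 cos 283° = 367.12
Net displacement: -1977.34 east, 1430.85 north. Direction back to start is (1977.34, -1430.85): bearing = atan2(1977.34, -1430.85) mod 360° = 125.89° ≈ 126°.

126°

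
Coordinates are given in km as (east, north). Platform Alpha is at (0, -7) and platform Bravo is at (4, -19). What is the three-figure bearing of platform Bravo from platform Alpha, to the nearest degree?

Δeast = 4 − 0 = 4.00; Δnorth = -19 − -7 = -12.00.
Bearing = atan2(Δeast, Δnorth) mod 360° = 161.57° ≈ 162°.

162°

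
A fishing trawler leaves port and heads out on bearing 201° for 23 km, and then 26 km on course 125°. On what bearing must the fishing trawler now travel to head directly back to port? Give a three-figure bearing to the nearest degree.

340°

Leg 1 (201°, 23 km): east 23 sin 201° = -8.24, north 23 cos 201° = -21.47
Leg 2 (125°, 26 km): east 26 sin 125° = 21.30, north 26 cos 125° = -14.91
Net displacement: 13.06 east, -36.39 north. Direction back to start is (-13.06, 36.39): bearing = atan2(-13.06, 36.39) mod 360° = 340.26° ≈ 340°.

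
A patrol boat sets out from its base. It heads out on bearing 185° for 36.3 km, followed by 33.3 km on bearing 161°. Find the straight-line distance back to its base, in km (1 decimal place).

Leg 1 (185°, 36.3 km): east 36.3 sin 185° = -3.16, north 36.3 cos 185° = -36.16
Leg 2 (161°, 33.3 km): east 33.3 sin 161° = 10.84, north 33.3 cos 161° = -31.49
Net: 7.68 east, -67.65 north. Distance = √((7.68)² + (-67.65)²) = 68.082 km.

68.1 km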